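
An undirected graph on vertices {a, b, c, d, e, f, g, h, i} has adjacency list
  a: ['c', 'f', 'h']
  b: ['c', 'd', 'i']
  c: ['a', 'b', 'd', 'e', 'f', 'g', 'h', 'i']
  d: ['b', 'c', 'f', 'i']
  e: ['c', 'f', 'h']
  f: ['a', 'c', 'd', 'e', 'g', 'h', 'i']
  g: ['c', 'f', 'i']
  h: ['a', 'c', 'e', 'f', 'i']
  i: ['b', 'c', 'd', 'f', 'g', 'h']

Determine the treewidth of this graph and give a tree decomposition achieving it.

Each bag holds 4 vertices, so the decomposition has width 3, which upper-bounds the treewidth. For the lower bound, the 4 vertices {c, d, f, i} are pairwise adjacent, and any tree decomposition puts a clique entirely inside one bag — forcing width ≥ 3. Combining the bounds, tw(G) = 3.

Treewidth 3.
One optimal decomposition is:
Bags: B1 = {b, c, d, i}  B2 = {c, d, f, i}  B3 = {c, f, h, i}  B4 = {c, e, f, h}  B5 = {a, c, f, h}  B6 = {c, f, g, i}
Tree: B1–B2, B2–B3, B3–B4, B4–B5, B3–B6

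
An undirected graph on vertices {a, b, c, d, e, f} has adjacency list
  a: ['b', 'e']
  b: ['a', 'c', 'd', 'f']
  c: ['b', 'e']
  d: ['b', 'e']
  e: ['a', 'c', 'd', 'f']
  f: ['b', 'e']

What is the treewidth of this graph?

2

A width-2 tree decomposition is:
Bags: B1 = {b, c, e}  B2 = {b, e, f}  B3 = {a, b, e}  B4 = {b, d, e}
Tree: B1–B2, B2–B3, B3–B4
The largest bag has 3 vertices, giving width 2; this decomposition certifies tw(G) ≤ 2. For the lower bound, G contains the cycle b–c–e–f–b, so G is not a forest; only forests have treewidth ≤ 1, hence tw(G) ≥ 2. The upper and lower bounds meet at 2, so that is the treewidth.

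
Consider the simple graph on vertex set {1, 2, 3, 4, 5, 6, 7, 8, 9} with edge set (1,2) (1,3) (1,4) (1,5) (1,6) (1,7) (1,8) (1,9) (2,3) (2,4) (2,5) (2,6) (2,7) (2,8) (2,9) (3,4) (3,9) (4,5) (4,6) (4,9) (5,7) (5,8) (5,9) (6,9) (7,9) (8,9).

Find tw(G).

A width-4 tree decomposition is:
Bags: B1 = {1, 2, 5, 7, 9}  B2 = {1, 2, 4, 5, 9}  B3 = {1, 2, 4, 6, 9}  B4 = {1, 2, 5, 8, 9}  B5 = {1, 2, 3, 4, 9}
Tree: B1–B2, B2–B3, B1–B4, B3–B5
Each bag holds 5 vertices, so the decomposition has width 4, which upper-bounds the treewidth. On the other hand G contains the 5-clique {1, 2, 5, 8, 9}. A clique must lie in a single bag of any decomposition, so no decomposition can have width below 4. The upper and lower bounds meet at 4, so that is the treewidth.

4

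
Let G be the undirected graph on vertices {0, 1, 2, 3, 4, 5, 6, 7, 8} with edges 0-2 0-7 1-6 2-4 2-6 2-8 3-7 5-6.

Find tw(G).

1

A width-1 tree decomposition is:
Bags: B1 = {2, 6}  B2 = {2, 8}  B3 = {1, 6}  B4 = {5, 6}  B5 = {0, 2}  B6 = {2, 4}  B7 = {0, 7}  B8 = {3, 7}
Tree: B1–B2, B1–B3, B3–B4, B1–B5, B2–B6, B5–B7, B7–B8
Every bag has size at most 2, so the width is 2 − 1 = 1 and tw(G) ≤ 1. Any graph with an edge has treewidth ≥ 1, and G has the edge 2–6. Therefore the treewidth is 1.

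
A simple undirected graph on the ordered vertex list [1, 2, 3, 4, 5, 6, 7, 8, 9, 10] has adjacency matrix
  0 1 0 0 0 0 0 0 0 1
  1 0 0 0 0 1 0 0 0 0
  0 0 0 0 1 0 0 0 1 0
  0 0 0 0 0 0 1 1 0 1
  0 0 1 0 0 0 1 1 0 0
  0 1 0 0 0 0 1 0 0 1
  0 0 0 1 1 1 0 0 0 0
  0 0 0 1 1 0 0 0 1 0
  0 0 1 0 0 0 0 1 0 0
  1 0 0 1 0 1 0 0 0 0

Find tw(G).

2

A width-2 tree decomposition is:
Bags: B1 = {1, 2, 6}  B2 = {1, 6, 10}  B3 = {6, 7, 10}  B4 = {4, 7, 10}  B5 = {4, 5, 7}  B6 = {4, 5, 8}  B7 = {3, 5, 8}  B8 = {3, 8, 9}
Tree: B1–B2, B2–B3, B3–B4, B4–B5, B5–B6, B6–B7, B7–B8
Each bag holds 3 vertices, so the decomposition has width 2, which upper-bounds the treewidth. The edges 2–1–10–6–2 form a cycle, so G is not a tree and its treewidth is at least 2. Hence tw(G) = 2 exactly.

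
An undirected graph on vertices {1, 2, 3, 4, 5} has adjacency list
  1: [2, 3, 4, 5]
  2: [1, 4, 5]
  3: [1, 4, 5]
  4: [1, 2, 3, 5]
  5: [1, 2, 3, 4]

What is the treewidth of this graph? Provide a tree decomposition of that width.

Treewidth 3.
One optimal decomposition is:
Bags: B1 = {1, 3, 4, 5}  B2 = {1, 2, 4, 5}
Tree: B1–B2

Every bag has size at most 4, so the width is 4 − 1 = 3 and tw(G) ≤ 3. Conversely, {1, 2, 4, 5} is a clique of size 4, and the vertices of any clique must share a bag in every tree decomposition; so some bag has ≥ 4 vertices and tw(G) ≥ 3. The upper and lower bounds meet at 3, so that is the treewidth.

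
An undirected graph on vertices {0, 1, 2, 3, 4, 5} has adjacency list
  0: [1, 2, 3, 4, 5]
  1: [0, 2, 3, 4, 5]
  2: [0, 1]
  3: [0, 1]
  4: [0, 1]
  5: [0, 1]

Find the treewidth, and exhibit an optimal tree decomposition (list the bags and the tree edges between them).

Each bag holds 3 vertices, so the decomposition has width 2, which upper-bounds the treewidth. On the other hand G contains the 3-clique {0, 1, 2}. A clique must lie in a single bag of any decomposition, so no decomposition can have width below 2. Therefore the treewidth is 2.

Treewidth 2.
Bags: B1 = {0, 1, 5}  B2 = {0, 1, 4}  B3 = {0, 1, 3}  B4 = {0, 1, 2}
Tree: B1–B2, B2–B3, B1–B4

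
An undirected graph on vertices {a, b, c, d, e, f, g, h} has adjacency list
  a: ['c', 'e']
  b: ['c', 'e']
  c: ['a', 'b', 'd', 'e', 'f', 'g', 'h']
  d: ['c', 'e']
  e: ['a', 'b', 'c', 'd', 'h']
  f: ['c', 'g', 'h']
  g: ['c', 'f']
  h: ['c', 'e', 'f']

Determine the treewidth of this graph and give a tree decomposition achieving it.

Each bag holds 3 vertices, so the decomposition has width 2, which upper-bounds the treewidth. For the lower bound, the 3 vertices {c, f, g} are pairwise adjacent, and any tree decomposition puts a clique entirely inside one bag — forcing width ≥ 2. Hence tw(G) = 2 exactly.

Treewidth 2.
One such decomposition:
Bags: B1 = {c, f, g}  B2 = {c, f, h}  B3 = {c, e, h}  B4 = {a, c, e}  B5 = {b, c, e}  B6 = {c, d, e}
Tree: B1–B2, B2–B3, B3–B4, B4–B5, B5–B6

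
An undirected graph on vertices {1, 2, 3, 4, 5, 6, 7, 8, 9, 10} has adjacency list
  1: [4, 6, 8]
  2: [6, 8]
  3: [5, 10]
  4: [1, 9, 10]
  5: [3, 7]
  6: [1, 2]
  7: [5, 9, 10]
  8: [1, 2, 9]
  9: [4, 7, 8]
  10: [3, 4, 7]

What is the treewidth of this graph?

A width-2 tree decomposition is:
Bags: B1 = {3, 5, 10}  B2 = {5, 7, 10}  B3 = {4, 7, 10}  B4 = {4, 7, 9}  B5 = {1, 4, 9}  B6 = {1, 8, 9}  B7 = {1, 6, 8}  B8 = {2, 6, 8}
Tree: B1–B2, B2–B3, B3–B4, B4–B5, B5–B6, B6–B7, B7–B8
The largest bag has 3 vertices, giving width 2; this decomposition certifies tw(G) ≤ 2. Since 3–5–7–10–3 is a cycle in G, G is not acyclic. Forests are exactly the graphs of treewidth ≤ 1, so tw(G) ≥ 2. Hence tw(G) = 2 exactly.

2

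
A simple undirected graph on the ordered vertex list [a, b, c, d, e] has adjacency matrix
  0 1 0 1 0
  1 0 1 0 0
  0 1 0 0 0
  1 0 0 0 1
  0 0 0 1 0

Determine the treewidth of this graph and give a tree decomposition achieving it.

Every bag has size at most 2, so the width is 2 − 1 = 1 and tw(G) ≤ 1. Since G has at least one edge (e.g. b–a), it is not an edgeless graph, so tw(G) ≥ 1. Hence tw(G) = 1 exactly.

Treewidth 1.
One optimal decomposition is:
Bags: B1 = {a, b}  B2 = {a, d}  B3 = {d, e}  B4 = {b, c}
Tree: B1–B2, B2–B3, B1–B4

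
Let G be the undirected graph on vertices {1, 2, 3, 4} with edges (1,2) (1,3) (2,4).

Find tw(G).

1

A width-1 tree decomposition is:
Bags: B1 = {1, 2}  B2 = {1, 3}  B3 = {2, 4}
Tree: B1–B2, B1–B3
The largest bag has 2 vertices, giving width 1; this decomposition certifies tw(G) ≤ 1. Since G has at least one edge (e.g. 2–1), it is not an edgeless graph, so tw(G) ≥ 1. Combining the bounds, tw(G) = 1.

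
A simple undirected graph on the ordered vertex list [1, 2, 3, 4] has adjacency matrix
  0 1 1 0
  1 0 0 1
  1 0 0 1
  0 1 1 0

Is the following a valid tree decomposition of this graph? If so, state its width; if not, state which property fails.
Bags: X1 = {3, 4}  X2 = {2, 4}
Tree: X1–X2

No — vertex 1 appears in no bag.

A tree decomposition must satisfy three properties: every vertex lies in some bag; for every edge, both endpoints lie together in some bag; and for every vertex, the bags containing it form a connected subtree. Here vertex 1 appears in no bag, so the decomposition is invalid.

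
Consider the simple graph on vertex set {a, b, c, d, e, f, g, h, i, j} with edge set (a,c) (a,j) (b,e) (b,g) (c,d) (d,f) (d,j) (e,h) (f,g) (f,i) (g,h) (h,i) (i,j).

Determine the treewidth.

A width-2 tree decomposition is:
Bags: B1 = {a, c, d}  B2 = {a, d, j}  B3 = {d, f, j}  B4 = {f, i, j}  B5 = {f, g, i}  B6 = {g, h, i}  B7 = {b, g, h}  B8 = {b, e, h}
Tree: B1–B2, B2–B3, B3–B4, B4–B5, B5–B6, B6–B7, B7–B8
Each bag holds 3 vertices, so the decomposition has width 2, which upper-bounds the treewidth. Since c–a–j–d–c is a cycle in G, G is not acyclic. Forests are exactly the graphs of treewidth ≤ 1, so tw(G) ≥ 2. Hence tw(G) = 2 exactly.

2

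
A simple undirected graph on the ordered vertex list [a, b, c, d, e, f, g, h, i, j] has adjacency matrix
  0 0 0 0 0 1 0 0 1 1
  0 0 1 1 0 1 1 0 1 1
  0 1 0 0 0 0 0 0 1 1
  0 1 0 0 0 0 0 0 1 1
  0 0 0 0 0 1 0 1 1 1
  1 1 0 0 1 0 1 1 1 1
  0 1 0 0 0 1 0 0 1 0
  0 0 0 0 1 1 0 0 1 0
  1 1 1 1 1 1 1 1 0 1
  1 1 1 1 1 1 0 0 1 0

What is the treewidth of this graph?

3

A width-3 tree decomposition is:
Bags: B1 = {b, f, i, j}  B2 = {e, f, i, j}  B3 = {b, d, i, j}  B4 = {b, f, g, i}  B5 = {e, f, h, i}  B6 = {b, c, i, j}  B7 = {a, f, i, j}
Tree: B1–B2, B1–B3, B1–B4, B2–B5, B1–B6, B1–B7
Each bag holds 4 vertices, so the decomposition has width 3, which upper-bounds the treewidth. On the other hand G contains the 4-clique {b, d, i, j}. A clique must lie in a single bag of any decomposition, so no decomposition can have width below 3. Combining the bounds, tw(G) = 3.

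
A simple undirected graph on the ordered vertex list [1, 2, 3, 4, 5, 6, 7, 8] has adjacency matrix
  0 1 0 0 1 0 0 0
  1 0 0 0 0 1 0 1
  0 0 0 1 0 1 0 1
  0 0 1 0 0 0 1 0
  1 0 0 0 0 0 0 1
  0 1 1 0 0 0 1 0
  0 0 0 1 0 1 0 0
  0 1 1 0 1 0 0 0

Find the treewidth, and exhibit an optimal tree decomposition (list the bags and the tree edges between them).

Each bag holds 3 vertices, so the decomposition has width 2, which upper-bounds the treewidth. The edges 7–4–3–6–7 form a cycle, so G is not a tree and its treewidth is at least 2. Combining the bounds, tw(G) = 2.

Treewidth 2.
One optimal decomposition is:
Bags: B1 = {4, 6, 7}  B2 = {3, 4, 6}  B3 = {2, 3, 6}  B4 = {2, 3, 8}  B5 = {1, 2, 8}  B6 = {1, 5, 8}
Tree: B1–B2, B2–B3, B3–B4, B4–B5, B5–B6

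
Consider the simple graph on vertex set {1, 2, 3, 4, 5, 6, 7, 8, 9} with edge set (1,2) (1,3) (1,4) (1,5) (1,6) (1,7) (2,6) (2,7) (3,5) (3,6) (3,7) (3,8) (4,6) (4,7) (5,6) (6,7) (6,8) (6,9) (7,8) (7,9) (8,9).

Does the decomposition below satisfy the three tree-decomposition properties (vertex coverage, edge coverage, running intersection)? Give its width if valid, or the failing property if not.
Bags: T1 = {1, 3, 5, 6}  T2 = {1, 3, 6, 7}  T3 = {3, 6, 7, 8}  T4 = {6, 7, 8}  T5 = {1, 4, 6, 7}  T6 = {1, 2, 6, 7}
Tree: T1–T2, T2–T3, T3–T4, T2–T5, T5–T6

No — vertex 9 appears in no bag.

A tree decomposition must satisfy three properties: every vertex lies in some bag; for every edge, both endpoints lie together in some bag; and for every vertex, the bags containing it form a connected subtree. Here vertex 9 appears in no bag, so the decomposition is invalid.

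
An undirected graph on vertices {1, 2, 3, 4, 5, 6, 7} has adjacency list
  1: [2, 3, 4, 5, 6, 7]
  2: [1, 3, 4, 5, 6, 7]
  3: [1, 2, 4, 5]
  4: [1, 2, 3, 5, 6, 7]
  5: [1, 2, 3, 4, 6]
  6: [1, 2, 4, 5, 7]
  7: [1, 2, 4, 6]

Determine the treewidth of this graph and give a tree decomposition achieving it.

Treewidth 4.
Bags: B1 = {1, 2, 4, 5, 6}  B2 = {1, 2, 4, 6, 7}  B3 = {1, 2, 3, 4, 5}
Tree: B1–B2, B1–B3

The largest bag has 5 vertices, giving width 4; this decomposition certifies tw(G) ≤ 4. Conversely, {1, 2, 3, 4, 5} is a clique of size 5, and the vertices of any clique must share a bag in every tree decomposition; so some bag has ≥ 5 vertices and tw(G) ≥ 4. Therefore the treewidth is 4.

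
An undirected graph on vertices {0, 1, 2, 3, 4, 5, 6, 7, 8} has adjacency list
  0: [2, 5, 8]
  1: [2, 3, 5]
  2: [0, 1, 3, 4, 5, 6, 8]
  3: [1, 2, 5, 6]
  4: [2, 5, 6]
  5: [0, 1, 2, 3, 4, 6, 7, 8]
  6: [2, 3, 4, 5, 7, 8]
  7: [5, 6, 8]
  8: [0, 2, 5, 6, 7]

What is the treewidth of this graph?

A width-3 tree decomposition is:
Bags: B1 = {2, 5, 6, 8}  B2 = {2, 4, 5, 6}  B3 = {2, 3, 5, 6}  B4 = {0, 2, 5, 8}  B5 = {1, 2, 3, 5}  B6 = {5, 6, 7, 8}
Tree: B1–B2, B1–B3, B1–B4, B3–B5, B1–B6
The largest bag has 4 vertices, giving width 3; this decomposition certifies tw(G) ≤ 3. Conversely, {0, 2, 5, 8} is a clique of size 4, and the vertices of any clique must share a bag in every tree decomposition; so some bag has ≥ 4 vertices and tw(G) ≥ 3. Combining the bounds, tw(G) = 3.

3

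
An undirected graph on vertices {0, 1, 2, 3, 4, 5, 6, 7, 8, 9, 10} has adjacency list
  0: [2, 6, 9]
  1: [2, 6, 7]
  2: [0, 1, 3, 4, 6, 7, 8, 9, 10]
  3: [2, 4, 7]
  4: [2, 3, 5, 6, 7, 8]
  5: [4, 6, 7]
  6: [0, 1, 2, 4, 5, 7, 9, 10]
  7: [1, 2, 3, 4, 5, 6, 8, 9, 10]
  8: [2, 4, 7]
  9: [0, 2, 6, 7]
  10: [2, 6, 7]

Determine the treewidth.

A width-3 tree decomposition is:
Bags: B1 = {2, 6, 7, 10}  B2 = {1, 2, 6, 7}  B3 = {2, 6, 7, 9}  B4 = {2, 4, 6, 7}  B5 = {2, 4, 7, 8}  B6 = {2, 3, 4, 7}  B7 = {4, 5, 6, 7}  B8 = {0, 2, 6, 9}
Tree: B1–B2, B1–B3, B1–B4, B4–B5, B4–B6, B4–B7, B3–B8
The largest bag has 4 vertices, giving width 3; this decomposition certifies tw(G) ≤ 3. Conversely, {0, 2, 6, 9} is a clique of size 4, and the vertices of any clique must share a bag in every tree decomposition; so some bag has ≥ 4 vertices and tw(G) ≥ 3. Hence tw(G) = 3 exactly.

3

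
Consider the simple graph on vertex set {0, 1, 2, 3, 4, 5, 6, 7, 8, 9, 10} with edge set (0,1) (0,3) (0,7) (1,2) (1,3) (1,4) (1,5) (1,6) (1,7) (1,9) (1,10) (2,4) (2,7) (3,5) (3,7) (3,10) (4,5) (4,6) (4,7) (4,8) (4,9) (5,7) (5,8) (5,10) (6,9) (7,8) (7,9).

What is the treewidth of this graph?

A width-3 tree decomposition is:
Bags: B1 = {1, 4, 5, 7}  B2 = {1, 4, 7, 9}  B3 = {4, 5, 7, 8}  B4 = {1, 3, 5, 7}  B5 = {1, 4, 6, 9}  B6 = {0, 1, 3, 7}  B7 = {1, 2, 4, 7}  B8 = {1, 3, 5, 10}
Tree: B1–B2, B1–B3, B1–B4, B2–B5, B4–B6, B1–B7, B4–B8
Each bag holds 4 vertices, so the decomposition has width 3, which upper-bounds the treewidth. For the lower bound, the 4 vertices {4, 5, 7, 8} are pairwise adjacent, and any tree decomposition puts a clique entirely inside one bag — forcing width ≥ 3. Therefore the treewidth is 3.

3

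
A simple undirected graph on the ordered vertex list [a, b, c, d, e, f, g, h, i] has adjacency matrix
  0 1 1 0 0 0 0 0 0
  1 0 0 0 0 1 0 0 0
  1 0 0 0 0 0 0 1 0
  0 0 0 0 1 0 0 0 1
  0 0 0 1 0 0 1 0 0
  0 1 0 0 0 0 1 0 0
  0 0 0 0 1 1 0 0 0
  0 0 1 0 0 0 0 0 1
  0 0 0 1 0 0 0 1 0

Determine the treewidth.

A width-2 tree decomposition is:
Bags: B1 = {d, e, g}  B2 = {d, f, g}  B3 = {b, d, f}  B4 = {a, b, d}  B5 = {a, c, d}  B6 = {c, d, h}  B7 = {d, h, i}
Tree: B1–B2, B2–B3, B3–B4, B4–B5, B5–B6, B6–B7
Every bag has size at most 3, so the width is 3 − 1 = 2 and tw(G) ≤ 2. Since d–e–g–f–b–a–c–h–i–d is a cycle in G, G is not acyclic. Forests are exactly the graphs of treewidth ≤ 1, so tw(G) ≥ 2. Hence tw(G) = 2 exactly.

2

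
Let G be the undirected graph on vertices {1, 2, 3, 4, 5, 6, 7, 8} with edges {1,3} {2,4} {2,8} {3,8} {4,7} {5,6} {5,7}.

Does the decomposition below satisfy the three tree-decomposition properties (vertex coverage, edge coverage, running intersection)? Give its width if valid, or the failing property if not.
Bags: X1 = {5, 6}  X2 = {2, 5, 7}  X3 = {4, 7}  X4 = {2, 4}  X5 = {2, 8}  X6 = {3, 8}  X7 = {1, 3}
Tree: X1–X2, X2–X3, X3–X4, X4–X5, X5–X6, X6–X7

No — bags containing vertex 2 are not connected in the tree.

A tree decomposition must satisfy three properties: every vertex lies in some bag; for every edge, both endpoints lie together in some bag; and for every vertex, the bags containing it form a connected subtree. Here bags containing vertex 2 are not connected in the tree, so the decomposition is invalid.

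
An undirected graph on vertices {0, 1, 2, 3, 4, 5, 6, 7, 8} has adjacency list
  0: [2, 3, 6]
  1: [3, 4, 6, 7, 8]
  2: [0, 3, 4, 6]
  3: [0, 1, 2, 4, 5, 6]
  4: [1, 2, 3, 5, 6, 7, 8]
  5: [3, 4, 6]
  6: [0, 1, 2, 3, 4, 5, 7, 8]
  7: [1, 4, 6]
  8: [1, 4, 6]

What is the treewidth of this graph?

3

A width-3 tree decomposition is:
Bags: B1 = {2, 3, 4, 6}  B2 = {0, 2, 3, 6}  B3 = {1, 3, 4, 6}  B4 = {1, 4, 6, 8}  B5 = {1, 4, 6, 7}  B6 = {3, 4, 5, 6}
Tree: B1–B2, B1–B3, B3–B4, B4–B5, B1–B6
Every bag has size at most 4, so the width is 4 − 1 = 3 and tw(G) ≤ 3. On the other hand G contains the 4-clique {0, 2, 3, 6}. A clique must lie in a single bag of any decomposition, so no decomposition can have width below 3. The upper and lower bounds meet at 3, so that is the treewidth.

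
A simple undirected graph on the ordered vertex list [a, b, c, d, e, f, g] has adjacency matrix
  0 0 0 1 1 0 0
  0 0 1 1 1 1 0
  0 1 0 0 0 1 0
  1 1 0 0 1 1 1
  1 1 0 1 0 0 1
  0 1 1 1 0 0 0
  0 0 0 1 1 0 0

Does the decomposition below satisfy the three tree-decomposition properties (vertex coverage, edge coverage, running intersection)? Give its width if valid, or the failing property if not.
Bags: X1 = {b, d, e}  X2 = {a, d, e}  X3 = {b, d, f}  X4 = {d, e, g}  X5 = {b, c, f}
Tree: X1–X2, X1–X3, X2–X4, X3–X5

Vertex coverage: the bags together contain {a, b, c, d, e, f, g}, the full vertex set. Edge coverage: each edge of G has both endpoints in at least one bag. Running intersection: for every vertex, the bags containing it form a connected subtree. All three properties hold, so this is a valid tree decomposition of width max|bag| − 1 = 2, and hence tw(G) ≤ 2.

Yes; width 2.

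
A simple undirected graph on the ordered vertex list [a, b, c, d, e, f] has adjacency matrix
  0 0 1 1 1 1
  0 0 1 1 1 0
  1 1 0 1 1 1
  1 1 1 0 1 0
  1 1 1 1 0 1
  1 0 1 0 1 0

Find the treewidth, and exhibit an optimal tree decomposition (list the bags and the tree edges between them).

Each bag holds 4 vertices, so the decomposition has width 3, which upper-bounds the treewidth. Conversely, {a, c, d, e} is a clique of size 4, and the vertices of any clique must share a bag in every tree decomposition; so some bag has ≥ 4 vertices and tw(G) ≥ 3. Combining the bounds, tw(G) = 3.

Treewidth 3.
One such decomposition:
Bags: B1 = {a, c, d, e}  B2 = {a, c, e, f}  B3 = {b, c, d, e}
Tree: B1–B2, B1–B3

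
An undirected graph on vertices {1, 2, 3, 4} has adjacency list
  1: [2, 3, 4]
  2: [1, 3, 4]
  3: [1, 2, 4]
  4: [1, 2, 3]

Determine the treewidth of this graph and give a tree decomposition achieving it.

With just one bag of size 4, the width is 4 − 1 = 3, so tw(G) ≤ 3. On the other hand G contains the 4-clique {1, 2, 3, 4}. A clique must lie in a single bag of any decomposition, so no decomposition can have width below 3. Therefore the treewidth is 3.

Treewidth 3.
One optimal decomposition is:
Bags: B1 = {1, 2, 3, 4}
Tree: (single bag)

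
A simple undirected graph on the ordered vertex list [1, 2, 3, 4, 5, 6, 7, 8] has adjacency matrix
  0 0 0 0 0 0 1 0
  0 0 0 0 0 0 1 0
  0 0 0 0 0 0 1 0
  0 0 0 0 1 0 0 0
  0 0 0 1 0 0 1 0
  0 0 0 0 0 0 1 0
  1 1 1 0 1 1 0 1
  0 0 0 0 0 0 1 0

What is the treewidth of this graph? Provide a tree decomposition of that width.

Treewidth 1.
One optimal decomposition is:
Bags: B1 = {5, 7}  B2 = {7, 8}  B3 = {3, 7}  B4 = {6, 7}  B5 = {1, 7}  B6 = {2, 7}  B7 = {4, 5}
Tree: B1–B2, B2–B3, B2–B4, B3–B5, B3–B6, B1–B7

Each bag holds 2 vertices, so the decomposition has width 1, which upper-bounds the treewidth. Since G has at least one edge (e.g. 7–5), it is not an edgeless graph, so tw(G) ≥ 1. Therefore the treewidth is 1.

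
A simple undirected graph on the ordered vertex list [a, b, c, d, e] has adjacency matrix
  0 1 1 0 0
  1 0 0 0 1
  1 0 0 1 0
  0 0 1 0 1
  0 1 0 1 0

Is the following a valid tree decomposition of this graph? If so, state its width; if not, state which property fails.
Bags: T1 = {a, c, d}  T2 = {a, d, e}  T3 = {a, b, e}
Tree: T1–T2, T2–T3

Vertex coverage: the bags together contain {a, b, c, d, e}, the full vertex set. Edge coverage: each edge of G has both endpoints in at least one bag. Running intersection: for every vertex, the bags containing it form a connected subtree. All three properties hold, so this is a valid tree decomposition of width max|bag| − 1 = 2, and hence tw(G) ≤ 2.

Yes; width 2.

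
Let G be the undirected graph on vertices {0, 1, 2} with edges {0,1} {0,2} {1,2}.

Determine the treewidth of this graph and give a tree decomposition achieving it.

Treewidth 2.
One optimal decomposition is:
Bags: B1 = {0, 1, 2}
Tree: (single bag)

A single bag containing all 3 vertices is trivially a valid decomposition of width 2. For the lower bound, the 3 vertices {0, 1, 2} are pairwise adjacent, and any tree decomposition puts a clique entirely inside one bag — forcing width ≥ 2. Therefore the treewidth is 2.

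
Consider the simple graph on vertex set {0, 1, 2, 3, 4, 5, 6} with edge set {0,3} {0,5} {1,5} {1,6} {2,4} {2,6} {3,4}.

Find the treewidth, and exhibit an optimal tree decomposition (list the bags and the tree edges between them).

Treewidth 2.
Bags: B1 = {0, 3, 4}  B2 = {0, 2, 4}  B3 = {0, 2, 6}  B4 = {0, 1, 6}  B5 = {0, 1, 5}
Tree: B1–B2, B2–B3, B3–B4, B4–B5

The largest bag has 3 vertices, giving width 2; this decomposition certifies tw(G) ≤ 2. For the lower bound, G contains the cycle 0–3–4–2–6–1–5–0, so G is not a forest; only forests have treewidth ≤ 1, hence tw(G) ≥ 2. Hence tw(G) = 2 exactly.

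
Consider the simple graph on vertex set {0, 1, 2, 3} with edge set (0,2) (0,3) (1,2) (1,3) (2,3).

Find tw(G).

A width-2 tree decomposition is:
Bags: B1 = {0, 2, 3}  B2 = {1, 2, 3}
Tree: B1–B2
The largest bag has 3 vertices, giving width 2; this decomposition certifies tw(G) ≤ 2. Conversely, {0, 2, 3} is a clique of size 3, and the vertices of any clique must share a bag in every tree decomposition; so some bag has ≥ 3 vertices and tw(G) ≥ 2. Therefore the treewidth is 2.

2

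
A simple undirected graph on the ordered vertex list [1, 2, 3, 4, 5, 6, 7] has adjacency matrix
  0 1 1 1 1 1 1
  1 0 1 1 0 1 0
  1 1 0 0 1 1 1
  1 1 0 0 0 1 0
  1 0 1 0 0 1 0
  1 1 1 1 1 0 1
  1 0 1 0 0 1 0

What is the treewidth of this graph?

A width-3 tree decomposition is:
Bags: B1 = {1, 3, 6, 7}  B2 = {1, 2, 3, 6}  B3 = {1, 3, 5, 6}  B4 = {1, 2, 4, 6}
Tree: B1–B2, B1–B3, B2–B4
Every bag has size at most 4, so the width is 4 − 1 = 3 and tw(G) ≤ 3. Conversely, {1, 2, 3, 6} is a clique of size 4, and the vertices of any clique must share a bag in every tree decomposition; so some bag has ≥ 4 vertices and tw(G) ≥ 3. Combining the bounds, tw(G) = 3.

3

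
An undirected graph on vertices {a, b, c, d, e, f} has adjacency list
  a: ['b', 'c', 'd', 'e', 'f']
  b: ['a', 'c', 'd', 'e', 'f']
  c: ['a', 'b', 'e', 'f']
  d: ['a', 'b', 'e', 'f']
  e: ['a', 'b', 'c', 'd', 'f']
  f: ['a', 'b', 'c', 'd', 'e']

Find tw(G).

A width-4 tree decomposition is:
Bags: B1 = {a, b, d, e, f}  B2 = {a, b, c, e, f}
Tree: B1–B2
Each bag holds 5 vertices, so the decomposition has width 4, which upper-bounds the treewidth. On the other hand G contains the 5-clique {a, b, d, e, f}. A clique must lie in a single bag of any decomposition, so no decomposition can have width below 4. Hence tw(G) = 4 exactly.

4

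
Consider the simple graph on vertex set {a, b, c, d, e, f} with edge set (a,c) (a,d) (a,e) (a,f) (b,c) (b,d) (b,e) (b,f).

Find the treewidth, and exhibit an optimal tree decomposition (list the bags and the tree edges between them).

The largest bag has 3 vertices, giving width 2; this decomposition certifies tw(G) ≤ 2. The edges f–b–d–a–f form a cycle, so G is not a tree and its treewidth is at least 2. The upper and lower bounds meet at 2, so that is the treewidth.

Treewidth 2.
Bags: B1 = {a, b, f}  B2 = {a, b, d}  B3 = {a, b, c}  B4 = {a, b, e}
Tree: B1–B2, B2–B3, B3–B4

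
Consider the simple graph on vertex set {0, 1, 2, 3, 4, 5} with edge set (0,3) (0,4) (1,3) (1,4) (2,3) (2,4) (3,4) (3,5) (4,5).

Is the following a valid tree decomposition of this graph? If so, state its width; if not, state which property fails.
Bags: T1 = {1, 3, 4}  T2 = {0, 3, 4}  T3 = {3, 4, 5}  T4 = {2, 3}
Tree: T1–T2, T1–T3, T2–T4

A tree decomposition must satisfy three properties: every vertex lies in some bag; for every edge, both endpoints lie together in some bag; and for every vertex, the bags containing it form a connected subtree. Here edge (4,2) lies in no bag, so the decomposition is invalid.

No — edge (4,2) lies in no bag.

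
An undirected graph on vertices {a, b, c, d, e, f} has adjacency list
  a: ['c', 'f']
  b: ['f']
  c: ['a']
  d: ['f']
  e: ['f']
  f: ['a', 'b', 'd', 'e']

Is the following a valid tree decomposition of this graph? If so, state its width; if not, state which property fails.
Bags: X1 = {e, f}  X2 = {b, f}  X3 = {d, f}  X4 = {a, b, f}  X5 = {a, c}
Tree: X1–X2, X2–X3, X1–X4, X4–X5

A tree decomposition must satisfy three properties: every vertex lies in some bag; for every edge, both endpoints lie together in some bag; and for every vertex, the bags containing it form a connected subtree. Here bags containing vertex b are not connected in the tree, so the decomposition is invalid.

No — bags containing vertex b are not connected in the tree.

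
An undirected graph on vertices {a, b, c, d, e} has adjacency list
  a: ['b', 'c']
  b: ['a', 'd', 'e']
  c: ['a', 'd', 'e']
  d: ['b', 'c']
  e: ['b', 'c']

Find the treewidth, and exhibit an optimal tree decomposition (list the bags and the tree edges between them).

Each bag holds 3 vertices, so the decomposition has width 2, which upper-bounds the treewidth. The edges a–c–e–b–a form a cycle, so G is not a tree and its treewidth is at least 2. Therefore the treewidth is 2.

Treewidth 2.
One optimal decomposition is:
Bags: B1 = {a, b, c}  B2 = {b, c, e}  B3 = {b, c, d}
Tree: B1–B2, B2–B3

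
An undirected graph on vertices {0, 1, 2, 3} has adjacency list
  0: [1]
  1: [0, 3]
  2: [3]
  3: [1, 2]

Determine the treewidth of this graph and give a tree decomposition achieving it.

Treewidth 1.
Bags: B1 = {1, 3}  B2 = {2, 3}  B3 = {0, 1}
Tree: B1–B2, B1–B3

The largest bag has 2 vertices, giving width 1; this decomposition certifies tw(G) ≤ 1. Since G has at least one edge (e.g. 3–1), it is not an edgeless graph, so tw(G) ≥ 1. Therefore the treewidth is 1.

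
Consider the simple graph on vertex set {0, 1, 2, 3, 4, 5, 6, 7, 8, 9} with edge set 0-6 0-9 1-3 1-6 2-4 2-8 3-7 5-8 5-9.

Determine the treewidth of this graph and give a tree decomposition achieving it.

Treewidth 1.
Bags: B1 = {3, 7}  B2 = {1, 3}  B3 = {1, 6}  B4 = {0, 6}  B5 = {0, 9}  B6 = {5, 9}  B7 = {5, 8}  B8 = {2, 8}  B9 = {2, 4}
Tree: B1–B2, B2–B3, B3–B4, B4–B5, B5–B6, B6–B7, B7–B8, B8–B9

Each bag holds 2 vertices, so the decomposition has width 1, which upper-bounds the treewidth. Since G has at least one edge (e.g. 7–3), it is not an edgeless graph, so tw(G) ≥ 1. Hence tw(G) = 1 exactly.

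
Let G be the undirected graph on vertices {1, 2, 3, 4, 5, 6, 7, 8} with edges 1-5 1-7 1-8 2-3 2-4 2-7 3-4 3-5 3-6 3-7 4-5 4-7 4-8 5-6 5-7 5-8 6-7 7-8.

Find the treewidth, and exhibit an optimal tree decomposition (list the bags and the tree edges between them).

Treewidth 3.
One optimal decomposition is:
Bags: B1 = {4, 5, 7, 8}  B2 = {3, 4, 5, 7}  B3 = {2, 3, 4, 7}  B4 = {1, 5, 7, 8}  B5 = {3, 5, 6, 7}
Tree: B1–B2, B2–B3, B1–B4, B2–B5

Each bag holds 4 vertices, so the decomposition has width 3, which upper-bounds the treewidth. Conversely, {2, 3, 4, 7} is a clique of size 4, and the vertices of any clique must share a bag in every tree decomposition; so some bag has ≥ 4 vertices and tw(G) ≥ 3. Hence tw(G) = 3 exactly.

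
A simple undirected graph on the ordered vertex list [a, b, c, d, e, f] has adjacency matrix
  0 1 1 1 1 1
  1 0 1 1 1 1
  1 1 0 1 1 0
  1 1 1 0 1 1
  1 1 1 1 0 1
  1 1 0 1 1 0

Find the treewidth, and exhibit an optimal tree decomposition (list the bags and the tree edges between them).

Each bag holds 5 vertices, so the decomposition has width 4, which upper-bounds the treewidth. Conversely, {a, b, c, d, e} is a clique of size 5, and the vertices of any clique must share a bag in every tree decomposition; so some bag has ≥ 5 vertices and tw(G) ≥ 4. Combining the bounds, tw(G) = 4.

Treewidth 4.
One such decomposition:
Bags: B1 = {a, b, c, d, e}  B2 = {a, b, d, e, f}
Tree: B1–B2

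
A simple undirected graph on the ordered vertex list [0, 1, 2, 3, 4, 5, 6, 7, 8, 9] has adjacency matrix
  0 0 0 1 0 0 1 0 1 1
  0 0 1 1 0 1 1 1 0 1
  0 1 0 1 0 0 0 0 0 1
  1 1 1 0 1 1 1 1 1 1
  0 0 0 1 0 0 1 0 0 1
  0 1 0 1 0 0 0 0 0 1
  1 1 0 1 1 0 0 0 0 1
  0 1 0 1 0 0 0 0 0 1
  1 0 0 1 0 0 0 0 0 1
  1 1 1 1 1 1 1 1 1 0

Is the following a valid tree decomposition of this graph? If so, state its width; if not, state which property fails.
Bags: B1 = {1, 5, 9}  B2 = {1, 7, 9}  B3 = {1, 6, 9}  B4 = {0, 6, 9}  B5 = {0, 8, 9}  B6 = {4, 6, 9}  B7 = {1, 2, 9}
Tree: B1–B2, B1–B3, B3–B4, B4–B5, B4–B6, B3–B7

No — vertex 3 appears in no bag.

A tree decomposition must satisfy three properties: every vertex lies in some bag; for every edge, both endpoints lie together in some bag; and for every vertex, the bags containing it form a connected subtree. Here vertex 3 appears in no bag, so the decomposition is invalid.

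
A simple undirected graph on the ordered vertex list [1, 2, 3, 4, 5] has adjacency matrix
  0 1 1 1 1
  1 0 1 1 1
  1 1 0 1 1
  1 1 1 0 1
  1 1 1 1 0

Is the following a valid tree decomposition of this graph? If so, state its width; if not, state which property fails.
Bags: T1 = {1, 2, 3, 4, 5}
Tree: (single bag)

Every vertex of G appears in some bag (union = {1, 2, 3, 4, 5}); every edge is covered by a bag; and for each vertex v the set of bags containing v is connected in the bag tree. The decomposition is therefore valid. The largest bag has 5 vertices, so the width is 4.

Yes; width 4.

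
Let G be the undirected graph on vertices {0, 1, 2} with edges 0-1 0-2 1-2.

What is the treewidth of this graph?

2

A width-2 tree decomposition is:
Bags: B1 = {0, 1, 2}
Tree: (single bag)
With just one bag of size 3, the width is 3 − 1 = 2, so tw(G) ≤ 2. For the lower bound, the 3 vertices {0, 1, 2} are pairwise adjacent, and any tree decomposition puts a clique entirely inside one bag — forcing width ≥ 2. Therefore the treewidth is 2.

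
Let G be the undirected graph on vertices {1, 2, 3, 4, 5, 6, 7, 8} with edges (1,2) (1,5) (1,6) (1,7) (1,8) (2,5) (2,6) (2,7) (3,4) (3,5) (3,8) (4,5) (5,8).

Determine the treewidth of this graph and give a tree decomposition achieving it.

Treewidth 2.
One optimal decomposition is:
Bags: B1 = {1, 2, 6}  B2 = {1, 2, 5}  B3 = {1, 5, 8}  B4 = {3, 5, 8}  B5 = {1, 2, 7}  B6 = {3, 4, 5}
Tree: B1–B2, B2–B3, B3–B4, B1–B5, B4–B6

The largest bag has 3 vertices, giving width 2; this decomposition certifies tw(G) ≤ 2. Conversely, {1, 5, 8} is a clique of size 3, and the vertices of any clique must share a bag in every tree decomposition; so some bag has ≥ 3 vertices and tw(G) ≥ 2. The upper and lower bounds meet at 2, so that is the treewidth.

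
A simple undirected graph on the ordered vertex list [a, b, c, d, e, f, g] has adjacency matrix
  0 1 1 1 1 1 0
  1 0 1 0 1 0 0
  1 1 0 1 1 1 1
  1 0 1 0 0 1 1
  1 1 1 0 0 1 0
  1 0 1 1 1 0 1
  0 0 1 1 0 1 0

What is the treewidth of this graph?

3

A width-3 tree decomposition is:
Bags: B1 = {a, b, c, e}  B2 = {a, c, e, f}  B3 = {a, c, d, f}  B4 = {c, d, f, g}
Tree: B1–B2, B2–B3, B3–B4
Every bag has size at most 4, so the width is 4 − 1 = 3 and tw(G) ≤ 3. For the lower bound, the 4 vertices {c, d, f, g} are pairwise adjacent, and any tree decomposition puts a clique entirely inside one bag — forcing width ≥ 3. The upper and lower bounds meet at 3, so that is the treewidth.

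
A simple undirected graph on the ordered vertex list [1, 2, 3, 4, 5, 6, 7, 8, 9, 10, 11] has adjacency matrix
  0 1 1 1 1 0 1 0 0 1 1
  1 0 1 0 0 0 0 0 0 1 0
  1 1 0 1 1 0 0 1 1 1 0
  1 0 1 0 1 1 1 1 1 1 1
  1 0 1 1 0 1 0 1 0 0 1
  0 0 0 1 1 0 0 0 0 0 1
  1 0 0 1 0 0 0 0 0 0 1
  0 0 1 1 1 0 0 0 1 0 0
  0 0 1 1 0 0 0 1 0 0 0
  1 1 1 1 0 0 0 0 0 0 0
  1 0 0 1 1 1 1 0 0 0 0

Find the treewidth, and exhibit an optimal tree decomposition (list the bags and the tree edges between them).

Each bag holds 4 vertices, so the decomposition has width 3, which upper-bounds the treewidth. On the other hand G contains the 4-clique {1, 2, 3, 10}. A clique must lie in a single bag of any decomposition, so no decomposition can have width below 3. Combining the bounds, tw(G) = 3.

Treewidth 3.
Bags: B1 = {4, 5, 6, 11}  B2 = {1, 4, 5, 11}  B3 = {1, 3, 4, 5}  B4 = {1, 3, 4, 10}  B5 = {1, 4, 7, 11}  B6 = {1, 2, 3, 10}  B7 = {3, 4, 5, 8}  B8 = {3, 4, 8, 9}
Tree: B1–B2, B2–B3, B3–B4, B2–B5, B4–B6, B3–B7, B7–B8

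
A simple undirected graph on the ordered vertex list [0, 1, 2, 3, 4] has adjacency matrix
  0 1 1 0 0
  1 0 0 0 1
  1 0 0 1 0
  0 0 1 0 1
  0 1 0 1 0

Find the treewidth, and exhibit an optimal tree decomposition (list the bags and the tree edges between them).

Treewidth 2.
One optimal decomposition is:
Bags: B1 = {0, 2, 3}  B2 = {0, 3, 4}  B3 = {0, 1, 4}
Tree: B1–B2, B2–B3

Every bag has size at most 3, so the width is 3 − 1 = 2 and tw(G) ≤ 2. For the lower bound, G contains the cycle 0–2–3–4–1–0, so G is not a forest; only forests have treewidth ≤ 1, hence tw(G) ≥ 2. Combining the bounds, tw(G) = 2.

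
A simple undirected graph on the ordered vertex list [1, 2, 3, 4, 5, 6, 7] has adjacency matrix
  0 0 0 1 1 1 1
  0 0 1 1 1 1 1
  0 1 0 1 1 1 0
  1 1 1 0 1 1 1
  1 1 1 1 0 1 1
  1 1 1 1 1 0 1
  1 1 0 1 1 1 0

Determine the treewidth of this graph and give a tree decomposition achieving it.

Each bag holds 5 vertices, so the decomposition has width 4, which upper-bounds the treewidth. Conversely, {1, 4, 5, 6, 7} is a clique of size 5, and the vertices of any clique must share a bag in every tree decomposition; so some bag has ≥ 5 vertices and tw(G) ≥ 4. The upper and lower bounds meet at 4, so that is the treewidth.

Treewidth 4.
One such decomposition:
Bags: B1 = {2, 4, 5, 6, 7}  B2 = {1, 4, 5, 6, 7}  B3 = {2, 3, 4, 5, 6}
Tree: B1–B2, B1–B3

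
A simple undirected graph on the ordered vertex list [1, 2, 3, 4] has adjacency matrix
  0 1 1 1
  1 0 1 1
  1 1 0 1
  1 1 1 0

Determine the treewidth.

A width-3 tree decomposition is:
Bags: B1 = {1, 2, 3, 4}
Tree: (single bag)
A single bag containing all 4 vertices is trivially a valid decomposition of width 3. On the other hand G contains the 4-clique {1, 2, 3, 4}. A clique must lie in a single bag of any decomposition, so no decomposition can have width below 3. Hence tw(G) = 3 exactly.

3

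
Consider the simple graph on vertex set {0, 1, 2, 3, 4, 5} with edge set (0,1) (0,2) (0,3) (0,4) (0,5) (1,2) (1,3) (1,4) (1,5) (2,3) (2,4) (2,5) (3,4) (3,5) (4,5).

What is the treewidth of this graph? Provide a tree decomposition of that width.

With just one bag of size 6, the width is 6 − 1 = 5, so tw(G) ≤ 5. Conversely, {0, 1, 2, 3, 4, 5} is a clique of size 6, and the vertices of any clique must share a bag in every tree decomposition; so some bag has ≥ 6 vertices and tw(G) ≥ 5. Combining the bounds, tw(G) = 5.

Treewidth 5.
Bags: B1 = {0, 1, 2, 3, 4, 5}
Tree: (single bag)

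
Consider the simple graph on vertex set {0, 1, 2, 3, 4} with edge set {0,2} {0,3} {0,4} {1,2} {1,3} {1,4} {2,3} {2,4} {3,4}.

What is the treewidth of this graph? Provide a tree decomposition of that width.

Treewidth 3.
One such decomposition:
Bags: B1 = {1, 2, 3, 4}  B2 = {0, 2, 3, 4}
Tree: B1–B2

The largest bag has 4 vertices, giving width 3; this decomposition certifies tw(G) ≤ 3. Conversely, {0, 2, 3, 4} is a clique of size 4, and the vertices of any clique must share a bag in every tree decomposition; so some bag has ≥ 4 vertices and tw(G) ≥ 3. Therefore the treewidth is 3.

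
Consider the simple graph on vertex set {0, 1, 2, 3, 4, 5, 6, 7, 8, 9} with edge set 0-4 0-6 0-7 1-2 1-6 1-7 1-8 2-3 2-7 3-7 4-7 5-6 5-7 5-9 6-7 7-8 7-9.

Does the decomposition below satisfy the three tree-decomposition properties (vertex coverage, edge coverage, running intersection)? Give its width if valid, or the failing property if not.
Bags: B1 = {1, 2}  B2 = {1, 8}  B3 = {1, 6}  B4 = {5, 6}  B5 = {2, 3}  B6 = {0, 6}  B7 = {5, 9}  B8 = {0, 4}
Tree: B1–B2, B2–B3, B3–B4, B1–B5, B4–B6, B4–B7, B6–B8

A tree decomposition must satisfy three properties: every vertex lies in some bag; for every edge, both endpoints lie together in some bag; and for every vertex, the bags containing it form a connected subtree. Here vertex 7 appears in no bag, so the decomposition is invalid.

No — vertex 7 appears in no bag.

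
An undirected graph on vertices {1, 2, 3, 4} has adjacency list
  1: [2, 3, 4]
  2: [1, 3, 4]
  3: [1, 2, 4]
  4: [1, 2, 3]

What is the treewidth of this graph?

A width-3 tree decomposition is:
Bags: B1 = {1, 2, 3, 4}
Tree: (single bag)
With just one bag of size 4, the width is 4 − 1 = 3, so tw(G) ≤ 3. Conversely, {1, 2, 3, 4} is a clique of size 4, and the vertices of any clique must share a bag in every tree decomposition; so some bag has ≥ 4 vertices and tw(G) ≥ 3. Hence tw(G) = 3 exactly.

3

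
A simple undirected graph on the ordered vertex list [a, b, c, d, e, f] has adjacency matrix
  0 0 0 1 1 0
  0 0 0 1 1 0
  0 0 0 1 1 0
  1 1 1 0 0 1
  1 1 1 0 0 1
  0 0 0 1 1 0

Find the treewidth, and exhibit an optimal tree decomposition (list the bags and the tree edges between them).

Every bag has size at most 3, so the width is 3 − 1 = 2 and tw(G) ≤ 2. Since d–b–e–a–d is a cycle in G, G is not acyclic. Forests are exactly the graphs of treewidth ≤ 1, so tw(G) ≥ 2. Therefore the treewidth is 2.

Treewidth 2.
One such decomposition:
Bags: B1 = {b, d, e}  B2 = {a, d, e}  B3 = {c, d, e}  B4 = {d, e, f}
Tree: B1–B2, B2–B3, B3–B4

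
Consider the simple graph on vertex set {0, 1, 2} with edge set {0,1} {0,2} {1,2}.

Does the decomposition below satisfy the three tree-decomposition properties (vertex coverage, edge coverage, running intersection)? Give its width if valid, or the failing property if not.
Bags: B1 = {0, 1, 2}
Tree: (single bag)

Yes; width 2.

Every vertex of G appears in some bag (union = {0, 1, 2}); every edge is covered by a bag; and for each vertex v the set of bags containing v is connected in the bag tree. The decomposition is therefore valid. The largest bag has 3 vertices, so the width is 2.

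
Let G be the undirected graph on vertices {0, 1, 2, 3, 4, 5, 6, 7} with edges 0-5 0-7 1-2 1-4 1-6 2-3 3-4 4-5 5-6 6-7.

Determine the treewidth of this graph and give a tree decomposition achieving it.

The largest bag has 3 vertices, giving width 2; this decomposition certifies tw(G) ≤ 2. For the lower bound, G contains the cycle 2–3–4–1–2, so G is not a forest; only forests have treewidth ≤ 1, hence tw(G) ≥ 2. Hence tw(G) = 2 exactly.

Treewidth 2.
One such decomposition:
Bags: B1 = {1, 2, 3}  B2 = {1, 3, 4}  B3 = {1, 4, 6}  B4 = {4, 5, 6}  B5 = {5, 6, 7}  B6 = {0, 5, 7}
Tree: B1–B2, B2–B3, B3–B4, B4–B5, B5–B6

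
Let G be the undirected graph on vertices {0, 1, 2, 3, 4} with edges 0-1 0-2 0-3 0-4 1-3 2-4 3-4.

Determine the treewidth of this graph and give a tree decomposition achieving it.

Each bag holds 3 vertices, so the decomposition has width 2, which upper-bounds the treewidth. For the lower bound, the 3 vertices {0, 2, 4} are pairwise adjacent, and any tree decomposition puts a clique entirely inside one bag — forcing width ≥ 2. Hence tw(G) = 2 exactly.

Treewidth 2.
One such decomposition:
Bags: B1 = {0, 3, 4}  B2 = {0, 1, 3}  B3 = {0, 2, 4}
Tree: B1–B2, B1–B3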